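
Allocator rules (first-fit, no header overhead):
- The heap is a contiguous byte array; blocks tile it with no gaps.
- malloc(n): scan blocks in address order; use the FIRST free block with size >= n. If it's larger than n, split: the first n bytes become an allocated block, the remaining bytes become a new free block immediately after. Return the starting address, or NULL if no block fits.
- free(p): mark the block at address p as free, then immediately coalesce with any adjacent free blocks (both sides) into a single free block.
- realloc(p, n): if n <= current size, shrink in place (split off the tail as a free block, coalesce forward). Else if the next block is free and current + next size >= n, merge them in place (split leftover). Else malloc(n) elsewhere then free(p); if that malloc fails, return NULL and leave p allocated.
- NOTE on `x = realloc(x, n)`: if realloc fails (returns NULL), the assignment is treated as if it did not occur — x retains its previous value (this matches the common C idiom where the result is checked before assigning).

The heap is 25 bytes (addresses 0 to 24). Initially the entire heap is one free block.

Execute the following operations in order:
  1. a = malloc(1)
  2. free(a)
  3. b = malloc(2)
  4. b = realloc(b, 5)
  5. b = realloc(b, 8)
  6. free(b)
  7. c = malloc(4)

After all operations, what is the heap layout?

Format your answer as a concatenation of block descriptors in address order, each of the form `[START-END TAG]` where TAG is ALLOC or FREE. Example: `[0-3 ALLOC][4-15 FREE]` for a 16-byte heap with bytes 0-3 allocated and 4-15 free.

Answer: [0-3 ALLOC][4-24 FREE]

Derivation:
Op 1: a = malloc(1) -> a = 0; heap: [0-0 ALLOC][1-24 FREE]
Op 2: free(a) -> (freed a); heap: [0-24 FREE]
Op 3: b = malloc(2) -> b = 0; heap: [0-1 ALLOC][2-24 FREE]
Op 4: b = realloc(b, 5) -> b = 0; heap: [0-4 ALLOC][5-24 FREE]
Op 5: b = realloc(b, 8) -> b = 0; heap: [0-7 ALLOC][8-24 FREE]
Op 6: free(b) -> (freed b); heap: [0-24 FREE]
Op 7: c = malloc(4) -> c = 0; heap: [0-3 ALLOC][4-24 FREE]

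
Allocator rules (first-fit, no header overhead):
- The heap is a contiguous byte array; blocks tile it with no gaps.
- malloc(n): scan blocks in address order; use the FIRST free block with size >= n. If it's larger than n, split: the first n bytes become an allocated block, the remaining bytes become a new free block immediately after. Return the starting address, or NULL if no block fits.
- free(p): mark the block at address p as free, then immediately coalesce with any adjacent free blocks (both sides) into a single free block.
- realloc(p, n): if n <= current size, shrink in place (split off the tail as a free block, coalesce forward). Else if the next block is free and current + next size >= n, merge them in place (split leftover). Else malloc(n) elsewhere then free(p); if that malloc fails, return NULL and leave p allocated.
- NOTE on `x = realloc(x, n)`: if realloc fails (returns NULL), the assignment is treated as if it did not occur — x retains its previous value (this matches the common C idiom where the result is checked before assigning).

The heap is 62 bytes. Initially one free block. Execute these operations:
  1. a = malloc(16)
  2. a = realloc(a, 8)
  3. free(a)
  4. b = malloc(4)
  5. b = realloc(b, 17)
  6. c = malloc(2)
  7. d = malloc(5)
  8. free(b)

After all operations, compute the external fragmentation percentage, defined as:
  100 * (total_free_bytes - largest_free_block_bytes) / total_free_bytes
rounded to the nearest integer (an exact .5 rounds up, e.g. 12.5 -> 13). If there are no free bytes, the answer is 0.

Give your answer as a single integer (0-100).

Op 1: a = malloc(16) -> a = 0; heap: [0-15 ALLOC][16-61 FREE]
Op 2: a = realloc(a, 8) -> a = 0; heap: [0-7 ALLOC][8-61 FREE]
Op 3: free(a) -> (freed a); heap: [0-61 FREE]
Op 4: b = malloc(4) -> b = 0; heap: [0-3 ALLOC][4-61 FREE]
Op 5: b = realloc(b, 17) -> b = 0; heap: [0-16 ALLOC][17-61 FREE]
Op 6: c = malloc(2) -> c = 17; heap: [0-16 ALLOC][17-18 ALLOC][19-61 FREE]
Op 7: d = malloc(5) -> d = 19; heap: [0-16 ALLOC][17-18 ALLOC][19-23 ALLOC][24-61 FREE]
Op 8: free(b) -> (freed b); heap: [0-16 FREE][17-18 ALLOC][19-23 ALLOC][24-61 FREE]
Free blocks: [17 38] total_free=55 largest=38 -> 100*(55-38)/55 = 1700/55 ≈ 30.909 -> rounds to 31

Answer: 31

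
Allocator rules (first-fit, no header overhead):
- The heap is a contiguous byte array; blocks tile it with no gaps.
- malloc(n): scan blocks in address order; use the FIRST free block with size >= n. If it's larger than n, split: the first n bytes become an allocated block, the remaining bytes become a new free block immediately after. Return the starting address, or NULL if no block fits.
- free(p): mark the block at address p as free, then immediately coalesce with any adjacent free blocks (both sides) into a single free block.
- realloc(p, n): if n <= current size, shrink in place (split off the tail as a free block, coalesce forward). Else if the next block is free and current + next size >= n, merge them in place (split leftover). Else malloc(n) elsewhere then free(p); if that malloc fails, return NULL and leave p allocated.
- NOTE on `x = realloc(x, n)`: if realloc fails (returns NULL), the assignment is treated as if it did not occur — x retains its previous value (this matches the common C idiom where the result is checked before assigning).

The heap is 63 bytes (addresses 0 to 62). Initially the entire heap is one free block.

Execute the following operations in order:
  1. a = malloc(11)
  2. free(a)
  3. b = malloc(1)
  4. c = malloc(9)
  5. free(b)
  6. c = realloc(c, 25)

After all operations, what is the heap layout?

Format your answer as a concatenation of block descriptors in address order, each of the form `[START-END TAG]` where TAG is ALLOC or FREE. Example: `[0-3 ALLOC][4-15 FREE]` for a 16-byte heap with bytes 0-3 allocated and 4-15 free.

Op 1: a = malloc(11) -> a = 0; heap: [0-10 ALLOC][11-62 FREE]
Op 2: free(a) -> (freed a); heap: [0-62 FREE]
Op 3: b = malloc(1) -> b = 0; heap: [0-0 ALLOC][1-62 FREE]
Op 4: c = malloc(9) -> c = 1; heap: [0-0 ALLOC][1-9 ALLOC][10-62 FREE]
Op 5: free(b) -> (freed b); heap: [0-0 FREE][1-9 ALLOC][10-62 FREE]
Op 6: c = realloc(c, 25) -> c = 1; heap: [0-0 FREE][1-25 ALLOC][26-62 FREE]

Answer: [0-0 FREE][1-25 ALLOC][26-62 FREE]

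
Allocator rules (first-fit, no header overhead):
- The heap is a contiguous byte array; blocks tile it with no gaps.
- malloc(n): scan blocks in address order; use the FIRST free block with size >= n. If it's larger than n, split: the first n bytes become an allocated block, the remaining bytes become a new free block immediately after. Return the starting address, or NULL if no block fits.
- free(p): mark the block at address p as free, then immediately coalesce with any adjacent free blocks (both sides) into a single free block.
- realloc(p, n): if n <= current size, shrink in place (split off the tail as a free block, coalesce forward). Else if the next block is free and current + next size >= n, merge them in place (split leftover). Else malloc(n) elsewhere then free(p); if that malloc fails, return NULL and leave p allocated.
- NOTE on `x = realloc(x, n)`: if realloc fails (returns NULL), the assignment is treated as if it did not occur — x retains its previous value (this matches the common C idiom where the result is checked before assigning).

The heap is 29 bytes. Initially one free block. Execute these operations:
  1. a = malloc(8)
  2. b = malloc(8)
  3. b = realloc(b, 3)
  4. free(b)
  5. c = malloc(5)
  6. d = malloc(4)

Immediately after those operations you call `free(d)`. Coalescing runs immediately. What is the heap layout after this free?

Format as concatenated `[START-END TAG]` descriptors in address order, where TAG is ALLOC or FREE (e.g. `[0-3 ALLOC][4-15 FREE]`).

Answer: [0-7 ALLOC][8-12 ALLOC][13-28 FREE]

Derivation:
Op 1: a = malloc(8) -> a = 0; heap: [0-7 ALLOC][8-28 FREE]
Op 2: b = malloc(8) -> b = 8; heap: [0-7 ALLOC][8-15 ALLOC][16-28 FREE]
Op 3: b = realloc(b, 3) -> b = 8; heap: [0-7 ALLOC][8-10 ALLOC][11-28 FREE]
Op 4: free(b) -> (freed b); heap: [0-7 ALLOC][8-28 FREE]
Op 5: c = malloc(5) -> c = 8; heap: [0-7 ALLOC][8-12 ALLOC][13-28 FREE]
Op 6: d = malloc(4) -> d = 13; heap: [0-7 ALLOC][8-12 ALLOC][13-16 ALLOC][17-28 FREE]
free(d): d = 13 -> block [13-16 ALLOC]; mark free, coalesce with adjacent free neighbors -> [0-7 ALLOC][8-12 ALLOC][13-28 FREE]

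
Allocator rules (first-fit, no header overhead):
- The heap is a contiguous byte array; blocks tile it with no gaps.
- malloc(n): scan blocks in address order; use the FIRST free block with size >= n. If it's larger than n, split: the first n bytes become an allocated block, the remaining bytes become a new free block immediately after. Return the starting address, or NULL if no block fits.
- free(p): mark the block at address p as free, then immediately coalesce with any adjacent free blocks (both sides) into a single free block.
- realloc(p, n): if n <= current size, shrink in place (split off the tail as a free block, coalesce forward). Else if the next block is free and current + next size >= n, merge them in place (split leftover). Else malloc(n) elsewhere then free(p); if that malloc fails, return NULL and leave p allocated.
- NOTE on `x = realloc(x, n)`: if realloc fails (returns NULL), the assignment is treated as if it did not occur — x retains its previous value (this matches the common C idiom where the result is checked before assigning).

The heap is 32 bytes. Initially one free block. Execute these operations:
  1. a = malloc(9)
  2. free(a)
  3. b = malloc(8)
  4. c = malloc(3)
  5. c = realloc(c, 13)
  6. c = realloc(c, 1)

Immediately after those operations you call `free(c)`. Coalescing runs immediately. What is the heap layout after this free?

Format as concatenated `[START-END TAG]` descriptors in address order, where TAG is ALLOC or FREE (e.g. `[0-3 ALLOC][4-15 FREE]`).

Answer: [0-7 ALLOC][8-31 FREE]

Derivation:
Op 1: a = malloc(9) -> a = 0; heap: [0-8 ALLOC][9-31 FREE]
Op 2: free(a) -> (freed a); heap: [0-31 FREE]
Op 3: b = malloc(8) -> b = 0; heap: [0-7 ALLOC][8-31 FREE]
Op 4: c = malloc(3) -> c = 8; heap: [0-7 ALLOC][8-10 ALLOC][11-31 FREE]
Op 5: c = realloc(c, 13) -> c = 8; heap: [0-7 ALLOC][8-20 ALLOC][21-31 FREE]
Op 6: c = realloc(c, 1) -> c = 8; heap: [0-7 ALLOC][8-8 ALLOC][9-31 FREE]
free(c): c = 8 -> block [8-8 ALLOC]; mark free, coalesce with adjacent free neighbors -> [0-7 ALLOC][8-31 FREE]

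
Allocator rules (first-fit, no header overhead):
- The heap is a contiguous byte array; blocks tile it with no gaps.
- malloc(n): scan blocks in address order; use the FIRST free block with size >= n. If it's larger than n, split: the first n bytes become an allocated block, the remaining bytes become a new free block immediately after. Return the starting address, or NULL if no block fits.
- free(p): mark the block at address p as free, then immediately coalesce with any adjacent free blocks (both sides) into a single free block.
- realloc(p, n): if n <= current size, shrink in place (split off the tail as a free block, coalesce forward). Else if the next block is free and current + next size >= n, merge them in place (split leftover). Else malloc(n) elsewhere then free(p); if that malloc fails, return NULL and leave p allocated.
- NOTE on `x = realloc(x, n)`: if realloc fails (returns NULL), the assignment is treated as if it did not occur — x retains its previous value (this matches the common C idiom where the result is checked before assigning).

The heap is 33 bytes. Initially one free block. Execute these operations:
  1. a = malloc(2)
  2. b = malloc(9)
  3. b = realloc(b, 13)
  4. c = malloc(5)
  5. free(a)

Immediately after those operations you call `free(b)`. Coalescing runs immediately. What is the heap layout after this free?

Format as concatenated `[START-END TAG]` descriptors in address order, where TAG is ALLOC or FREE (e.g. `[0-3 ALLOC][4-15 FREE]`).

Answer: [0-14 FREE][15-19 ALLOC][20-32 FREE]

Derivation:
Op 1: a = malloc(2) -> a = 0; heap: [0-1 ALLOC][2-32 FREE]
Op 2: b = malloc(9) -> b = 2; heap: [0-1 ALLOC][2-10 ALLOC][11-32 FREE]
Op 3: b = realloc(b, 13) -> b = 2; heap: [0-1 ALLOC][2-14 ALLOC][15-32 FREE]
Op 4: c = malloc(5) -> c = 15; heap: [0-1 ALLOC][2-14 ALLOC][15-19 ALLOC][20-32 FREE]
Op 5: free(a) -> (freed a); heap: [0-1 FREE][2-14 ALLOC][15-19 ALLOC][20-32 FREE]
free(b): b = 2 -> block [2-14 ALLOC]; mark free, coalesce with adjacent free neighbors -> [0-14 FREE][15-19 ALLOC][20-32 FREE]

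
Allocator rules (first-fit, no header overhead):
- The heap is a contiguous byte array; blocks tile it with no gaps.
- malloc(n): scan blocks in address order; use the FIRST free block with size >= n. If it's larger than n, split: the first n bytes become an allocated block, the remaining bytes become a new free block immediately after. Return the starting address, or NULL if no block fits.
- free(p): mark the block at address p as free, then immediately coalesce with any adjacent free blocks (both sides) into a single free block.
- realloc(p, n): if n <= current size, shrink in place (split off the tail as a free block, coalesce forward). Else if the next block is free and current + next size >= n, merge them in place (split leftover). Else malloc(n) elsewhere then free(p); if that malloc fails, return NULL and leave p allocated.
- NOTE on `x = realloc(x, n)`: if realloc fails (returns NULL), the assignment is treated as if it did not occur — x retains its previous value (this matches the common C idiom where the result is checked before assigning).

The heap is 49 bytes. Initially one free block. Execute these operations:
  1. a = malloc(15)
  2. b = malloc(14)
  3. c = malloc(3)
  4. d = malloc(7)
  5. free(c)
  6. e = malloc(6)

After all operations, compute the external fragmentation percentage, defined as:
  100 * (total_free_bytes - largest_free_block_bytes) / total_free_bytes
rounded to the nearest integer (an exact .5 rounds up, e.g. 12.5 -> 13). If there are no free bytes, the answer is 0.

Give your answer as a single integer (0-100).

Op 1: a = malloc(15) -> a = 0; heap: [0-14 ALLOC][15-48 FREE]
Op 2: b = malloc(14) -> b = 15; heap: [0-14 ALLOC][15-28 ALLOC][29-48 FREE]
Op 3: c = malloc(3) -> c = 29; heap: [0-14 ALLOC][15-28 ALLOC][29-31 ALLOC][32-48 FREE]
Op 4: d = malloc(7) -> d = 32; heap: [0-14 ALLOC][15-28 ALLOC][29-31 ALLOC][32-38 ALLOC][39-48 FREE]
Op 5: free(c) -> (freed c); heap: [0-14 ALLOC][15-28 ALLOC][29-31 FREE][32-38 ALLOC][39-48 FREE]
Op 6: e = malloc(6) -> e = 39; heap: [0-14 ALLOC][15-28 ALLOC][29-31 FREE][32-38 ALLOC][39-44 ALLOC][45-48 FREE]
Free blocks: [3 4] total_free=7 largest=4 -> 100*(7-4)/7 = 300/7 ≈ 42.857 -> rounds to 43

Answer: 43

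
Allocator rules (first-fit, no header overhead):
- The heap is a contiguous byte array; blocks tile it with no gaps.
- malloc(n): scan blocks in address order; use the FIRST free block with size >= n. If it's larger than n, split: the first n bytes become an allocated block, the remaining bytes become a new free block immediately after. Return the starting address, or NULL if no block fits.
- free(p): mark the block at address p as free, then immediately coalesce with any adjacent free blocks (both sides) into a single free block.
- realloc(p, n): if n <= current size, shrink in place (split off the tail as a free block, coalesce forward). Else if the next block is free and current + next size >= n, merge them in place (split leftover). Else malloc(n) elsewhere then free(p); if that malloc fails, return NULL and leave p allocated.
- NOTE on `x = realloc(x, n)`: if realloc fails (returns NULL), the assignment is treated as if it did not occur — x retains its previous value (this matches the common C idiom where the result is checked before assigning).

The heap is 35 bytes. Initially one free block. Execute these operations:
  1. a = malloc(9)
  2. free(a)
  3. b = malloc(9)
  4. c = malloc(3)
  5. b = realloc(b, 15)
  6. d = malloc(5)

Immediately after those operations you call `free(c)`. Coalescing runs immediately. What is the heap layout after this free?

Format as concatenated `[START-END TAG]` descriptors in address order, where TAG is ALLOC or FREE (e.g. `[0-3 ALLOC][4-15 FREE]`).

Answer: [0-4 ALLOC][5-11 FREE][12-26 ALLOC][27-34 FREE]

Derivation:
Op 1: a = malloc(9) -> a = 0; heap: [0-8 ALLOC][9-34 FREE]
Op 2: free(a) -> (freed a); heap: [0-34 FREE]
Op 3: b = malloc(9) -> b = 0; heap: [0-8 ALLOC][9-34 FREE]
Op 4: c = malloc(3) -> c = 9; heap: [0-8 ALLOC][9-11 ALLOC][12-34 FREE]
Op 5: b = realloc(b, 15) -> b = 12; heap: [0-8 FREE][9-11 ALLOC][12-26 ALLOC][27-34 FREE]
Op 6: d = malloc(5) -> d = 0; heap: [0-4 ALLOC][5-8 FREE][9-11 ALLOC][12-26 ALLOC][27-34 FREE]
free(c): c = 9 -> block [9-11 ALLOC]; mark free, coalesce with adjacent free neighbors -> [0-4 ALLOC][5-11 FREE][12-26 ALLOC][27-34 FREE]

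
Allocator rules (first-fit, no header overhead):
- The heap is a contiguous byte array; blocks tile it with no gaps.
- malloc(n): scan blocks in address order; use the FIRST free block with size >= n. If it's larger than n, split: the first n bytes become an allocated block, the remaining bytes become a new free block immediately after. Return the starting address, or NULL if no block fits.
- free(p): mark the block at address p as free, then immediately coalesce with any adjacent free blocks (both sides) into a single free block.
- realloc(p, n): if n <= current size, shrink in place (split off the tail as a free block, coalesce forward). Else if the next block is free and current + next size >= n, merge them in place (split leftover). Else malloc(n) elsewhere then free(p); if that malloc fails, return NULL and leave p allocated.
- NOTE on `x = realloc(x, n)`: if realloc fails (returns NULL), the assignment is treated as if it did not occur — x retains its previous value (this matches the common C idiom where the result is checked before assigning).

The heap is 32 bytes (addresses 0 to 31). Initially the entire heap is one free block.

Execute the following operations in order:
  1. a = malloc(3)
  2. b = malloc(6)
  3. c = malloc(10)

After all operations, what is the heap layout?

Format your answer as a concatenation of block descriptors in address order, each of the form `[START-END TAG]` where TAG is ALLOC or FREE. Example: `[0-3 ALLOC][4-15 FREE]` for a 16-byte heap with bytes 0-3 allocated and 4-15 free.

Answer: [0-2 ALLOC][3-8 ALLOC][9-18 ALLOC][19-31 FREE]

Derivation:
Op 1: a = malloc(3) -> a = 0; heap: [0-2 ALLOC][3-31 FREE]
Op 2: b = malloc(6) -> b = 3; heap: [0-2 ALLOC][3-8 ALLOC][9-31 FREE]
Op 3: c = malloc(10) -> c = 9; heap: [0-2 ALLOC][3-8 ALLOC][9-18 ALLOC][19-31 FREE]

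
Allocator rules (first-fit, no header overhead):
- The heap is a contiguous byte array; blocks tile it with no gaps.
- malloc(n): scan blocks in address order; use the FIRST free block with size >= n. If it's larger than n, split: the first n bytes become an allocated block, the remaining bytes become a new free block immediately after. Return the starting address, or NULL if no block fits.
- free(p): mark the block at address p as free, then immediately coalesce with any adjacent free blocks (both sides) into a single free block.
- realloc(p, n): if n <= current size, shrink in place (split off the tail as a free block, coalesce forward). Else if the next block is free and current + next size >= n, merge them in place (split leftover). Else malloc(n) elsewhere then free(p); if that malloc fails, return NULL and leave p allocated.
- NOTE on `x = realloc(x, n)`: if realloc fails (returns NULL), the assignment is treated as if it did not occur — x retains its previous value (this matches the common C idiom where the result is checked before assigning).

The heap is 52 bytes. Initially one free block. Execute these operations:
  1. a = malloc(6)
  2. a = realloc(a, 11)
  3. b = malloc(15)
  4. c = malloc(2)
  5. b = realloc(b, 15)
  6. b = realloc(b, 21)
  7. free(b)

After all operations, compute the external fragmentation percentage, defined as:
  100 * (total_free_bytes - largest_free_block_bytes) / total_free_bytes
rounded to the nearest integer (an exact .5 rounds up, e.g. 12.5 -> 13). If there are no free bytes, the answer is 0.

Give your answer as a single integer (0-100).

Answer: 38

Derivation:
Op 1: a = malloc(6) -> a = 0; heap: [0-5 ALLOC][6-51 FREE]
Op 2: a = realloc(a, 11) -> a = 0; heap: [0-10 ALLOC][11-51 FREE]
Op 3: b = malloc(15) -> b = 11; heap: [0-10 ALLOC][11-25 ALLOC][26-51 FREE]
Op 4: c = malloc(2) -> c = 26; heap: [0-10 ALLOC][11-25 ALLOC][26-27 ALLOC][28-51 FREE]
Op 5: b = realloc(b, 15) -> b = 11; heap: [0-10 ALLOC][11-25 ALLOC][26-27 ALLOC][28-51 FREE]
Op 6: b = realloc(b, 21) -> b = 28; heap: [0-10 ALLOC][11-25 FREE][26-27 ALLOC][28-48 ALLOC][49-51 FREE]
Op 7: free(b) -> (freed b); heap: [0-10 ALLOC][11-25 FREE][26-27 ALLOC][28-51 FREE]
Free blocks: [15 24] total_free=39 largest=24 -> 100*(39-24)/39 = 1500/39 ≈ 38.462 -> rounds to 38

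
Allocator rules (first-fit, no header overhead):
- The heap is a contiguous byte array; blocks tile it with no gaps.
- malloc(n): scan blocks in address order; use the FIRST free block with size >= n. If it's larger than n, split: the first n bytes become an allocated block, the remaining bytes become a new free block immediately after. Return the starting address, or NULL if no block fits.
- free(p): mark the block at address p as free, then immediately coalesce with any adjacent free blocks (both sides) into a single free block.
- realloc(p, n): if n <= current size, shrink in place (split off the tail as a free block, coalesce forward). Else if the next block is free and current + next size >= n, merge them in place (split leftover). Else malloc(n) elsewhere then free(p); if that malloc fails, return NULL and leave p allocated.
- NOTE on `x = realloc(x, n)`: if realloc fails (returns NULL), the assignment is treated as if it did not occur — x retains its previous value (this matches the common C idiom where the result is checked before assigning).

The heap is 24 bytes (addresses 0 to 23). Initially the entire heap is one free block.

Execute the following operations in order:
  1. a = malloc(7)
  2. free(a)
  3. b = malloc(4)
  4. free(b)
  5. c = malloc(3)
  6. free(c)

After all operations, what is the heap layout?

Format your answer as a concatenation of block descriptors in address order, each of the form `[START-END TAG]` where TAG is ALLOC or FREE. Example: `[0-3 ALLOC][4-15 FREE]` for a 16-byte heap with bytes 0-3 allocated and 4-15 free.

Answer: [0-23 FREE]

Derivation:
Op 1: a = malloc(7) -> a = 0; heap: [0-6 ALLOC][7-23 FREE]
Op 2: free(a) -> (freed a); heap: [0-23 FREE]
Op 3: b = malloc(4) -> b = 0; heap: [0-3 ALLOC][4-23 FREE]
Op 4: free(b) -> (freed b); heap: [0-23 FREE]
Op 5: c = malloc(3) -> c = 0; heap: [0-2 ALLOC][3-23 FREE]
Op 6: free(c) -> (freed c); heap: [0-23 FREE]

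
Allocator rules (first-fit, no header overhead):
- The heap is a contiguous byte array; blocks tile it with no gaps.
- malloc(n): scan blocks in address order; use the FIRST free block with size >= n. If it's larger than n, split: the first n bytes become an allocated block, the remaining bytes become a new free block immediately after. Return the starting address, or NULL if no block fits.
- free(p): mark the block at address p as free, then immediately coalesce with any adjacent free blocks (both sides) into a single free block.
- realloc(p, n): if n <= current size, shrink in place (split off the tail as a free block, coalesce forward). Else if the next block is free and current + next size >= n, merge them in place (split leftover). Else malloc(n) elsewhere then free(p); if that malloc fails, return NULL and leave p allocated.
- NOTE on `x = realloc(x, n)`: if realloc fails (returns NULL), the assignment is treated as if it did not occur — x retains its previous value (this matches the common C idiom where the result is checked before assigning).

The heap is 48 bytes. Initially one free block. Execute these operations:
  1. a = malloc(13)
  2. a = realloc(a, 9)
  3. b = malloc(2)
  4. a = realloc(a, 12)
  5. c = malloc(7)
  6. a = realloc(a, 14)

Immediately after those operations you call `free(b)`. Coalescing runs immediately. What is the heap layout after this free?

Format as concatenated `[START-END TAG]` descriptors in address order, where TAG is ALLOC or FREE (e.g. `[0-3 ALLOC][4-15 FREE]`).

Op 1: a = malloc(13) -> a = 0; heap: [0-12 ALLOC][13-47 FREE]
Op 2: a = realloc(a, 9) -> a = 0; heap: [0-8 ALLOC][9-47 FREE]
Op 3: b = malloc(2) -> b = 9; heap: [0-8 ALLOC][9-10 ALLOC][11-47 FREE]
Op 4: a = realloc(a, 12) -> a = 11; heap: [0-8 FREE][9-10 ALLOC][11-22 ALLOC][23-47 FREE]
Op 5: c = malloc(7) -> c = 0; heap: [0-6 ALLOC][7-8 FREE][9-10 ALLOC][11-22 ALLOC][23-47 FREE]
Op 6: a = realloc(a, 14) -> a = 11; heap: [0-6 ALLOC][7-8 FREE][9-10 ALLOC][11-24 ALLOC][25-47 FREE]
free(b): b = 9 -> block [9-10 ALLOC]; mark free, coalesce with adjacent free neighbors -> [0-6 ALLOC][7-10 FREE][11-24 ALLOC][25-47 FREE]

Answer: [0-6 ALLOC][7-10 FREE][11-24 ALLOC][25-47 FREE]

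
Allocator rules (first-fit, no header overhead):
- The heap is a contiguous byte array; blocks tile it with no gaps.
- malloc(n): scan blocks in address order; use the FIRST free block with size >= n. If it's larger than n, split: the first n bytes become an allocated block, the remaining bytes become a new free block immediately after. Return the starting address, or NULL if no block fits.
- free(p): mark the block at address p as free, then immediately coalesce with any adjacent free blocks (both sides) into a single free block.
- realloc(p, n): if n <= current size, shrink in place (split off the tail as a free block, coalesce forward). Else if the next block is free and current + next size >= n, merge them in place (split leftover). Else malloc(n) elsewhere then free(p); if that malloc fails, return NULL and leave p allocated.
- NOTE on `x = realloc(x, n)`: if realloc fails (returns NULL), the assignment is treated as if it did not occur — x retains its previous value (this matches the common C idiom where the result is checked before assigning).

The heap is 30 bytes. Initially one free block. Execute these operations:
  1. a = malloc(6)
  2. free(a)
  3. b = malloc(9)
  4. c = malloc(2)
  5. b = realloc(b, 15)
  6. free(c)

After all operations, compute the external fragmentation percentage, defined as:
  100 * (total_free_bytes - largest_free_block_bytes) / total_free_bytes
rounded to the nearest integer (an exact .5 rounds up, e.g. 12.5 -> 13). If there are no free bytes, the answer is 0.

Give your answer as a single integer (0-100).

Answer: 27

Derivation:
Op 1: a = malloc(6) -> a = 0; heap: [0-5 ALLOC][6-29 FREE]
Op 2: free(a) -> (freed a); heap: [0-29 FREE]
Op 3: b = malloc(9) -> b = 0; heap: [0-8 ALLOC][9-29 FREE]
Op 4: c = malloc(2) -> c = 9; heap: [0-8 ALLOC][9-10 ALLOC][11-29 FREE]
Op 5: b = realloc(b, 15) -> b = 11; heap: [0-8 FREE][9-10 ALLOC][11-25 ALLOC][26-29 FREE]
Op 6: free(c) -> (freed c); heap: [0-10 FREE][11-25 ALLOC][26-29 FREE]
Free blocks: [11 4] total_free=15 largest=11 -> 100*(15-11)/15 = 400/15 ≈ 26.667 -> rounds to 27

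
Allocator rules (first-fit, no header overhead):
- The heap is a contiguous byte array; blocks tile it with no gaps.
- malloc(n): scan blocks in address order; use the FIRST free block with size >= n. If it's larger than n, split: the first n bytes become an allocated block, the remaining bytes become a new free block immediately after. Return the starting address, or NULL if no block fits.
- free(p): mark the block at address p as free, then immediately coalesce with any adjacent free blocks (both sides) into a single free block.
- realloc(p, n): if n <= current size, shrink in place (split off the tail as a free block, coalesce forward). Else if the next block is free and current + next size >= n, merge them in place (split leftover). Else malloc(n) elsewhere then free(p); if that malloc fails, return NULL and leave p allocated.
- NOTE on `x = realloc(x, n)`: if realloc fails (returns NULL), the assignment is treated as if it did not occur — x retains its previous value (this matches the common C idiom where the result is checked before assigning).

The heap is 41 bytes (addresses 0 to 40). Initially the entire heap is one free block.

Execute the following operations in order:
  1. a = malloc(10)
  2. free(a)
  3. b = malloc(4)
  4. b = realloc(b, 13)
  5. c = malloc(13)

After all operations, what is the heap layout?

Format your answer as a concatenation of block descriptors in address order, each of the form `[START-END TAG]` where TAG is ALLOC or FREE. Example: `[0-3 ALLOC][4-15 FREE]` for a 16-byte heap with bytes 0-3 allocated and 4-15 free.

Answer: [0-12 ALLOC][13-25 ALLOC][26-40 FREE]

Derivation:
Op 1: a = malloc(10) -> a = 0; heap: [0-9 ALLOC][10-40 FREE]
Op 2: free(a) -> (freed a); heap: [0-40 FREE]
Op 3: b = malloc(4) -> b = 0; heap: [0-3 ALLOC][4-40 FREE]
Op 4: b = realloc(b, 13) -> b = 0; heap: [0-12 ALLOC][13-40 FREE]
Op 5: c = malloc(13) -> c = 13; heap: [0-12 ALLOC][13-25 ALLOC][26-40 FREE]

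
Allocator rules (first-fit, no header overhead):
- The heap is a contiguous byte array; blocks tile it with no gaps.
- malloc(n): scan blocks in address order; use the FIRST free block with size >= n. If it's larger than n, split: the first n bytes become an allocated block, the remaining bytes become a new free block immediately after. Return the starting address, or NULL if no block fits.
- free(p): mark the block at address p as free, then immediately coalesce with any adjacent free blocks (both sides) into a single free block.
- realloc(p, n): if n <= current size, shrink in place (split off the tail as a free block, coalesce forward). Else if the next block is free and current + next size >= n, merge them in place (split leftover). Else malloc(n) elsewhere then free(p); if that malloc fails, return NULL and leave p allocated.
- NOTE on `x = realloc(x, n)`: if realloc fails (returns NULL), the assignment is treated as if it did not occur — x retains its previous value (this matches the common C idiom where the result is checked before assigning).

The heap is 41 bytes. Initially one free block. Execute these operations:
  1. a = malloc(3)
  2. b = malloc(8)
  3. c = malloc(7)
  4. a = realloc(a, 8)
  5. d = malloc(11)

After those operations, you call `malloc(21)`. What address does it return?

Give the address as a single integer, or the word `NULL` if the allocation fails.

Answer: NULL

Derivation:
Op 1: a = malloc(3) -> a = 0; heap: [0-2 ALLOC][3-40 FREE]
Op 2: b = malloc(8) -> b = 3; heap: [0-2 ALLOC][3-10 ALLOC][11-40 FREE]
Op 3: c = malloc(7) -> c = 11; heap: [0-2 ALLOC][3-10 ALLOC][11-17 ALLOC][18-40 FREE]
Op 4: a = realloc(a, 8) -> a = 18; heap: [0-2 FREE][3-10 ALLOC][11-17 ALLOC][18-25 ALLOC][26-40 FREE]
Op 5: d = malloc(11) -> d = 26; heap: [0-2 FREE][3-10 ALLOC][11-17 ALLOC][18-25 ALLOC][26-36 ALLOC][37-40 FREE]
malloc(21): first-fit scan over [0-2 FREE][3-10 ALLOC][11-17 ALLOC][18-25 ALLOC][26-36 ALLOC][37-40 FREE] -> NULL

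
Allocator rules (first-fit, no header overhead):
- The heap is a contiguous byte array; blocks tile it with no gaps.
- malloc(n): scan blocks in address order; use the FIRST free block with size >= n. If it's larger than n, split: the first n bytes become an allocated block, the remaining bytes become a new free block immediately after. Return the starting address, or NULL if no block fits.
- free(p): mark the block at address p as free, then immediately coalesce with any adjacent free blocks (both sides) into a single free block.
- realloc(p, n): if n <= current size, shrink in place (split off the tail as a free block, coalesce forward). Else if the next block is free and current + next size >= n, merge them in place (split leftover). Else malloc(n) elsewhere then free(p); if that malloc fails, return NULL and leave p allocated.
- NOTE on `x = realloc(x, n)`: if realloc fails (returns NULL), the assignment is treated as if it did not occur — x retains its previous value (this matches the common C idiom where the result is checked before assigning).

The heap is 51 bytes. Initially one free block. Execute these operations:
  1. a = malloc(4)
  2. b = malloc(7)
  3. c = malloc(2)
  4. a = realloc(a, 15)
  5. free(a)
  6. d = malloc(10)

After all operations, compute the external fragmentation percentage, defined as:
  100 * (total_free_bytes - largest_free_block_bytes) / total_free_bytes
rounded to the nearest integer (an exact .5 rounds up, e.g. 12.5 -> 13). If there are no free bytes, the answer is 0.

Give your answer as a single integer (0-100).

Op 1: a = malloc(4) -> a = 0; heap: [0-3 ALLOC][4-50 FREE]
Op 2: b = malloc(7) -> b = 4; heap: [0-3 ALLOC][4-10 ALLOC][11-50 FREE]
Op 3: c = malloc(2) -> c = 11; heap: [0-3 ALLOC][4-10 ALLOC][11-12 ALLOC][13-50 FREE]
Op 4: a = realloc(a, 15) -> a = 13; heap: [0-3 FREE][4-10 ALLOC][11-12 ALLOC][13-27 ALLOC][28-50 FREE]
Op 5: free(a) -> (freed a); heap: [0-3 FREE][4-10 ALLOC][11-12 ALLOC][13-50 FREE]
Op 6: d = malloc(10) -> d = 13; heap: [0-3 FREE][4-10 ALLOC][11-12 ALLOC][13-22 ALLOC][23-50 FREE]
Free blocks: [4 28] total_free=32 largest=28 -> 100*(32-28)/32 = 400/32 = 12.5 -> rounds to 13

Answer: 13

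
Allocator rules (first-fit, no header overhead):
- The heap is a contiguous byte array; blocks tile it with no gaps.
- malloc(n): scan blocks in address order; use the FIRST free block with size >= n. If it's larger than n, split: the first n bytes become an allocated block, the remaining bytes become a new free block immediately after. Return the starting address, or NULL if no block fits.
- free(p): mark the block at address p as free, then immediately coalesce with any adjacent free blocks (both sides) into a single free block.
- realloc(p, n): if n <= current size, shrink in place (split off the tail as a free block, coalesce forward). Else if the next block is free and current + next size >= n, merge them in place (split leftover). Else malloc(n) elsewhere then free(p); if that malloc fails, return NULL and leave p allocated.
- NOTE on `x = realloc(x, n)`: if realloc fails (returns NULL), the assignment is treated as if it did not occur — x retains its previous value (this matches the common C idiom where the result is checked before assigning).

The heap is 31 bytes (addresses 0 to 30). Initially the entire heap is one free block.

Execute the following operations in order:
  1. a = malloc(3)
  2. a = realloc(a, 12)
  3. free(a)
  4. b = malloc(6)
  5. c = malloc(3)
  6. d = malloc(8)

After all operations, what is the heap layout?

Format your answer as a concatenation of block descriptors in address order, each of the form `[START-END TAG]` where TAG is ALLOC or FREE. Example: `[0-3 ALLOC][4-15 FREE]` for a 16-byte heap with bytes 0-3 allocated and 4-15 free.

Op 1: a = malloc(3) -> a = 0; heap: [0-2 ALLOC][3-30 FREE]
Op 2: a = realloc(a, 12) -> a = 0; heap: [0-11 ALLOC][12-30 FREE]
Op 3: free(a) -> (freed a); heap: [0-30 FREE]
Op 4: b = malloc(6) -> b = 0; heap: [0-5 ALLOC][6-30 FREE]
Op 5: c = malloc(3) -> c = 6; heap: [0-5 ALLOC][6-8 ALLOC][9-30 FREE]
Op 6: d = malloc(8) -> d = 9; heap: [0-5 ALLOC][6-8 ALLOC][9-16 ALLOC][17-30 FREE]

Answer: [0-5 ALLOC][6-8 ALLOC][9-16 ALLOC][17-30 FREE]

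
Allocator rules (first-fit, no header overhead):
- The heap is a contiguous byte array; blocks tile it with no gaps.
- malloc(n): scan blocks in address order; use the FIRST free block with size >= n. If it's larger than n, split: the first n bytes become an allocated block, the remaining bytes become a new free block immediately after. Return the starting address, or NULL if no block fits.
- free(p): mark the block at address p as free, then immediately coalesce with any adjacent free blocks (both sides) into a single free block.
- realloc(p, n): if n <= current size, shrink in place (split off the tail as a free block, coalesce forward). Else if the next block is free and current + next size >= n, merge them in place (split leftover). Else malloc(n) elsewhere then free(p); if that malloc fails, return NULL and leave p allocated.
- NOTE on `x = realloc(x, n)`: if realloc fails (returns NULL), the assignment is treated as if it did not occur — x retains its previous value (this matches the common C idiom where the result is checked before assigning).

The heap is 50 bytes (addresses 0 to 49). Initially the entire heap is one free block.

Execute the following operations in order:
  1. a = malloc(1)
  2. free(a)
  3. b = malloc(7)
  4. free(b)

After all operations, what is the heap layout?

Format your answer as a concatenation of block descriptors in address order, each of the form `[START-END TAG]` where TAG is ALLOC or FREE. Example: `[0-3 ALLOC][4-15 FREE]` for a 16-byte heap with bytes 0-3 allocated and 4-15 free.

Answer: [0-49 FREE]

Derivation:
Op 1: a = malloc(1) -> a = 0; heap: [0-0 ALLOC][1-49 FREE]
Op 2: free(a) -> (freed a); heap: [0-49 FREE]
Op 3: b = malloc(7) -> b = 0; heap: [0-6 ALLOC][7-49 FREE]
Op 4: free(b) -> (freed b); heap: [0-49 FREE]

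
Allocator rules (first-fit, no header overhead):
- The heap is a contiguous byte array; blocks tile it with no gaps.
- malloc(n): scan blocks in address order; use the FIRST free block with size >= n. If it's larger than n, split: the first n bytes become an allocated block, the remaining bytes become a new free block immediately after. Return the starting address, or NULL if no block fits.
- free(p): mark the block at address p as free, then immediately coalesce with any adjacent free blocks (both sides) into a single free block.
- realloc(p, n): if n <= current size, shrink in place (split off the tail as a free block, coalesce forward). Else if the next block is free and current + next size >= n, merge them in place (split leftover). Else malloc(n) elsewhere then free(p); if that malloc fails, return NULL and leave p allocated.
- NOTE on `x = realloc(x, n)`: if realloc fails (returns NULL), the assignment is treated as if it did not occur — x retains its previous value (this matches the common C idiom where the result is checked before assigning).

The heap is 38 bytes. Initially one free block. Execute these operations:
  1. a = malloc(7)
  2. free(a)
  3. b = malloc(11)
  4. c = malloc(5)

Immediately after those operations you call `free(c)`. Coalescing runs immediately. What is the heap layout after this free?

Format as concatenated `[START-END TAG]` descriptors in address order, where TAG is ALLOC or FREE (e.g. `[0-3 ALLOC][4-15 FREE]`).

Op 1: a = malloc(7) -> a = 0; heap: [0-6 ALLOC][7-37 FREE]
Op 2: free(a) -> (freed a); heap: [0-37 FREE]
Op 3: b = malloc(11) -> b = 0; heap: [0-10 ALLOC][11-37 FREE]
Op 4: c = malloc(5) -> c = 11; heap: [0-10 ALLOC][11-15 ALLOC][16-37 FREE]
free(c): c = 11 -> block [11-15 ALLOC]; mark free, coalesce with adjacent free neighbors -> [0-10 ALLOC][11-37 FREE]

Answer: [0-10 ALLOC][11-37 FREE]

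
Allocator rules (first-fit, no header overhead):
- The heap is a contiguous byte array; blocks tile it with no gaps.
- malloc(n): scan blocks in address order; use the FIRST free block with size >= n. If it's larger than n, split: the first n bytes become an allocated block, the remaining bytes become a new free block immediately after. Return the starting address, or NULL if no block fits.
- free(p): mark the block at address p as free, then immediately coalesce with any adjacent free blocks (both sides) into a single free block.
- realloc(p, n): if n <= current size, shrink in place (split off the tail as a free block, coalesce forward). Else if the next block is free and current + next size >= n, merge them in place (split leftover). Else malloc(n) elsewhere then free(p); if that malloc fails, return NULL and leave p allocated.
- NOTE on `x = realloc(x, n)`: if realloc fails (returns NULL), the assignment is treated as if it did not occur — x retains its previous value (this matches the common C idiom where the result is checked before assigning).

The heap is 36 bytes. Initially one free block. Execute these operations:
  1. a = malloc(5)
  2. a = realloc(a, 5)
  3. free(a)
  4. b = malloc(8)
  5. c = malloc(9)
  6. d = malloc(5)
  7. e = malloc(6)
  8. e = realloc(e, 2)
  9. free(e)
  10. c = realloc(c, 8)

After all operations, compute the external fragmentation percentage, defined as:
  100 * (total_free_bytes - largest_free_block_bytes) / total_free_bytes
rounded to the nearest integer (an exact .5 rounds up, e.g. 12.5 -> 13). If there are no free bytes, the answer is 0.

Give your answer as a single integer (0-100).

Answer: 7

Derivation:
Op 1: a = malloc(5) -> a = 0; heap: [0-4 ALLOC][5-35 FREE]
Op 2: a = realloc(a, 5) -> a = 0; heap: [0-4 ALLOC][5-35 FREE]
Op 3: free(a) -> (freed a); heap: [0-35 FREE]
Op 4: b = malloc(8) -> b = 0; heap: [0-7 ALLOC][8-35 FREE]
Op 5: c = malloc(9) -> c = 8; heap: [0-7 ALLOC][8-16 ALLOC][17-35 FREE]
Op 6: d = malloc(5) -> d = 17; heap: [0-7 ALLOC][8-16 ALLOC][17-21 ALLOC][22-35 FREE]
Op 7: e = malloc(6) -> e = 22; heap: [0-7 ALLOC][8-16 ALLOC][17-21 ALLOC][22-27 ALLOC][28-35 FREE]
Op 8: e = realloc(e, 2) -> e = 22; heap: [0-7 ALLOC][8-16 ALLOC][17-21 ALLOC][22-23 ALLOC][24-35 FREE]
Op 9: free(e) -> (freed e); heap: [0-7 ALLOC][8-16 ALLOC][17-21 ALLOC][22-35 FREE]
Op 10: c = realloc(c, 8) -> c = 8; heap: [0-7 ALLOC][8-15 ALLOC][16-16 FREE][17-21 ALLOC][22-35 FREE]
Free blocks: [1 14] total_free=15 largest=14 -> 100*(15-14)/15 = 100/15 ≈ 6.667 -> rounds to 7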